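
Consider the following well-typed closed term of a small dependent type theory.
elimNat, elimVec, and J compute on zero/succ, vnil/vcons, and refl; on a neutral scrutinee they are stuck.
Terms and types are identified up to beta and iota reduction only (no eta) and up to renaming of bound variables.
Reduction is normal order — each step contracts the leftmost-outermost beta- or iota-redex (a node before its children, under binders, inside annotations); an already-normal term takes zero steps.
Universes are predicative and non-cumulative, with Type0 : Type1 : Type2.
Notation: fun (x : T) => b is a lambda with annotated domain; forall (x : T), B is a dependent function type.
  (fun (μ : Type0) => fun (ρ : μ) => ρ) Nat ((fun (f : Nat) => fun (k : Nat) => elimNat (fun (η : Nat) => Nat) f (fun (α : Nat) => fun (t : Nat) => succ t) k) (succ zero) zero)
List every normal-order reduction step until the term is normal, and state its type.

normal-order reduction sequence:
  (fun (μ : Type0) => fun (ρ : μ) => ρ) Nat ((fun (f : Nat) => fun (k : Nat) => elimNat (fun (η : Nat) => Nat) f (fun (α : Nat) => fun (t : Nat) => succ t) k) (succ zero) zero)
  ~> (fun (μ : Nat) => μ) ((fun (ρ : Nat) => fun (f : Nat) => elimNat (fun (k : Nat) => Nat) ρ (fun (η : Nat) => fun (α : Nat) => succ α) f) (succ zero) zero)
  ~> (fun (μ : Nat) => fun (ρ : Nat) => elimNat (fun (f : Nat) => Nat) μ (fun (k : Nat) => fun (η : Nat) => succ η) ρ) (succ zero) zero
  ~> (fun (μ : Nat) => elimNat (fun (ρ : Nat) => Nat) (succ zero) (fun (f : Nat) => fun (k : Nat) => succ k) μ) zero
  ~> elimNat (fun (μ : Nat) => Nat) (succ zero) (fun (ρ : Nat) => fun (f : Nat) => succ f) zero
  ~> succ zero
the term's type:
  Nat


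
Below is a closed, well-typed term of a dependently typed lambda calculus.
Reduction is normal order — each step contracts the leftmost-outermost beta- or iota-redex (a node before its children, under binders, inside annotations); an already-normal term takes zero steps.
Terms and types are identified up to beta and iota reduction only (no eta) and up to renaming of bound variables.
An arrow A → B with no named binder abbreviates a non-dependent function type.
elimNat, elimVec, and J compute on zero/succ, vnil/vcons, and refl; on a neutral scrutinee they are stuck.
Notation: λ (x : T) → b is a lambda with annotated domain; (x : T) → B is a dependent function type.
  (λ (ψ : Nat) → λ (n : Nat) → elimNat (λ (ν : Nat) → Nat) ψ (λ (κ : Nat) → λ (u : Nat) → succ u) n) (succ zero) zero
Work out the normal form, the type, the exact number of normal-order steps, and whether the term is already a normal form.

resulting normal form:
  succ zero
the term's type:
  Nat
normal-order step count: 3
started in normal form: no
first redex: a beta-redex


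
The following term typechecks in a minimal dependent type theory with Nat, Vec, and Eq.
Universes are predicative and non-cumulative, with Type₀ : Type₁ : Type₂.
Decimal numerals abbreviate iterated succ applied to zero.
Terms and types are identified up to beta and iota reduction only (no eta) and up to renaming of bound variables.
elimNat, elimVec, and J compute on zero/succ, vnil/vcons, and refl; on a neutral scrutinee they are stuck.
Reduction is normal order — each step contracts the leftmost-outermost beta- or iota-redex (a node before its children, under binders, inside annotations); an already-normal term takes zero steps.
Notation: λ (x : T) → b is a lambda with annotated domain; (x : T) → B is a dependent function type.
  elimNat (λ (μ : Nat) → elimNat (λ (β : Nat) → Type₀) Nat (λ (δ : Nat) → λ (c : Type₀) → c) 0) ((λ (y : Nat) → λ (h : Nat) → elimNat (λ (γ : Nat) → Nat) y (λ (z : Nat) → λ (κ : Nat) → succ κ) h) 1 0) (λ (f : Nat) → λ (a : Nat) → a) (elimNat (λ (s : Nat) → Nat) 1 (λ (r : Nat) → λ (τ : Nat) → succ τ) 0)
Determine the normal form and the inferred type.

normal form:
  1
type:
  Nat


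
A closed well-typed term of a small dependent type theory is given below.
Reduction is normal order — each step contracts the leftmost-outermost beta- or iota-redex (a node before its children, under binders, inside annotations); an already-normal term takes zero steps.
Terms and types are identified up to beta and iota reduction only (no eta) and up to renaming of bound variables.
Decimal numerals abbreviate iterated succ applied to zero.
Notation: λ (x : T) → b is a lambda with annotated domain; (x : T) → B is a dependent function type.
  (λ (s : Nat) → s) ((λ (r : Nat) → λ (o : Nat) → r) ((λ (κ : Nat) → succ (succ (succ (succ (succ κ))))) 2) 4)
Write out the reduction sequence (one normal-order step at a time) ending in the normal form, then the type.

normal-order reduction sequence:
  (λ (s : Nat) → s) ((λ (r : Nat) → λ (o : Nat) → r) ((λ (κ : Nat) → succ (succ (succ (succ (succ κ))))) 2) 4)
  ~> (λ (s : Nat) → λ (r : Nat) → s) ((λ (o : Nat) → succ (succ (succ (succ (succ o))))) 2) 4
  ~> (λ (s : Nat) → (λ (r : Nat) → succ (succ (succ (succ (succ r))))) 2) 4
  ~> (λ (s : Nat) → succ (succ (succ (succ (succ s))))) 2
  ~> 7
the term's type:
  Nat


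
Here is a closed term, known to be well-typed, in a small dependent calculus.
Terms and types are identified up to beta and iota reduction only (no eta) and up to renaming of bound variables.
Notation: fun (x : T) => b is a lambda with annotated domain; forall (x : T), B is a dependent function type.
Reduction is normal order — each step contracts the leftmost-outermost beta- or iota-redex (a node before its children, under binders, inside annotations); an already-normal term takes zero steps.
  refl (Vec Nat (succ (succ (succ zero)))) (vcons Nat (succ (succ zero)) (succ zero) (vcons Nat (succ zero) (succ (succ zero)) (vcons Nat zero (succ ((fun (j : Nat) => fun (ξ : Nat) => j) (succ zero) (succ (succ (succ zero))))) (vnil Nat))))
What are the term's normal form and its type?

reduced normal form:
  refl (Vec Nat (succ (succ (succ zero)))) (vcons Nat (succ (succ zero)) (succ zero) (vcons Nat (succ zero) (succ (succ zero)) (vcons Nat zero (succ (succ zero)) (vnil Nat))))
the term's type:
  Eq (Vec Nat (succ (succ (succ zero)))) (vcons Nat (succ (succ zero)) (succ zero) (vcons Nat (succ zero) (succ (succ zero)) (vcons Nat zero (succ (succ zero)) (vnil Nat)))) (vcons Nat (succ (succ zero)) (succ zero) (vcons Nat (succ zero) (succ (succ zero)) (vcons Nat zero (succ (succ zero)) (vnil Nat))))
observation: normalization takes exactly 2 steps under the normal-order strategy.


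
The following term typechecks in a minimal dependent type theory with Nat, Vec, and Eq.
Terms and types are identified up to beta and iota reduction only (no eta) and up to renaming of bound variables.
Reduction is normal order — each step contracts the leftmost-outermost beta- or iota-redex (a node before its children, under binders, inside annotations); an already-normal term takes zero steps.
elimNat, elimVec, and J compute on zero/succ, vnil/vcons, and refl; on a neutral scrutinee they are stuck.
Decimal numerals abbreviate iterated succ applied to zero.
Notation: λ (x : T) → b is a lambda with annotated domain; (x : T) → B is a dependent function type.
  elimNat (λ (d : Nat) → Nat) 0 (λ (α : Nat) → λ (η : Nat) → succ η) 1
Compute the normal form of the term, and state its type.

normal form:
  1
type:
  Nat
observation: the term reaches its normal form after 4 normal-order steps.


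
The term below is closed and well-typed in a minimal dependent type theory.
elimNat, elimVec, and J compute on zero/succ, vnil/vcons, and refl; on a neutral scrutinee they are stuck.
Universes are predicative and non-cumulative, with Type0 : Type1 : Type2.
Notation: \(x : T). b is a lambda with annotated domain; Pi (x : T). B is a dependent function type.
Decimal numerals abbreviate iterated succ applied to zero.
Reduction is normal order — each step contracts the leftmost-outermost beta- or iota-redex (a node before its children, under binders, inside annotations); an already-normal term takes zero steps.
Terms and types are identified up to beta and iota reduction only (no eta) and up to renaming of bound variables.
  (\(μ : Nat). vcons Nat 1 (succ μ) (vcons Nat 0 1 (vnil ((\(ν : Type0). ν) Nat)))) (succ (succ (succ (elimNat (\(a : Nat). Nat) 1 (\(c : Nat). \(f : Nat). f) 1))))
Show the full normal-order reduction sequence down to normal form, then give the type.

normal-order reduction:
  (\(μ : Nat). vcons Nat 1 (succ μ) (vcons Nat 0 1 (vnil ((\(ν : Type0). ν) Nat)))) (succ (succ (succ (elimNat (\(a : Nat). Nat) 1 (\(c : Nat). \(f : Nat). f) 1))))
  ~> vcons Nat 1 (succ (succ (succ (succ (elimNat (\(μ : Nat). Nat) 1 (\(ν : Nat). \(a : Nat). a) 1))))) (vcons Nat 0 1 (vnil ((\(c : Type0). c) Nat)))
  ~> vcons Nat 1 (succ (succ (succ (succ ((\(μ : Nat). \(ν : Nat). ν) 0 (elimNat (\(a : Nat). Nat) 1 (\(c : Nat). \(f : Nat). f) 0)))))) (vcons Nat 0 1 (vnil ((\(κ : Type0). κ) Nat)))
  ~> vcons Nat 1 (succ (succ (succ (succ ((\(μ : Nat). μ) (elimNat (\(ν : Nat). Nat) 1 (\(a : Nat). \(c : Nat). c) 0)))))) (vcons Nat 0 1 (vnil ((\(f : Type0). f) Nat)))
  ~> vcons Nat 1 (succ (succ (succ (succ (elimNat (\(μ : Nat). Nat) 1 (\(ν : Nat). \(a : Nat). a) 0))))) (vcons Nat 0 1 (vnil ((\(c : Type0). c) Nat)))
  ~> vcons Nat 1 5 (vcons Nat 0 1 (vnil ((\(μ : Type0). μ) Nat)))
  ~> vcons Nat 1 5 (vcons Nat 0 1 (vnil Nat))
the term's type:
  Vec Nat 2


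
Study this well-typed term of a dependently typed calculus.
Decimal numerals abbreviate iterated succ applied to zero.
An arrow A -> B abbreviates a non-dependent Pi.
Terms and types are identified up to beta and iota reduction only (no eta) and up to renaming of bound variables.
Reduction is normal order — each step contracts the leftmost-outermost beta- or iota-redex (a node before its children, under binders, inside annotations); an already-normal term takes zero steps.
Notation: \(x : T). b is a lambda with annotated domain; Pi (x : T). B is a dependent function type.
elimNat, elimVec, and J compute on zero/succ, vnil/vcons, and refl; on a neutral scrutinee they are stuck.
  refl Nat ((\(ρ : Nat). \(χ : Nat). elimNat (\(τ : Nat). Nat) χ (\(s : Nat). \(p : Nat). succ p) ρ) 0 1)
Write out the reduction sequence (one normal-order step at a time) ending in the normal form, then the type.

reduction (normal order):
  refl Nat ((\(ρ : Nat). \(χ : Nat). elimNat (\(τ : Nat). Nat) χ (\(s : Nat). \(p : Nat). succ p) ρ) 0 1)
  ~> refl Nat ((\(ρ : Nat). elimNat (\(χ : Nat). Nat) ρ (\(τ : Nat). \(s : Nat). succ s) 0) 1)
  ~> refl Nat (elimNat (\(ρ : Nat). Nat) 1 (\(χ : Nat). \(τ : Nat). succ τ) 0)
  ~> refl Nat 1
the term's type:
  Eq Nat 1 1


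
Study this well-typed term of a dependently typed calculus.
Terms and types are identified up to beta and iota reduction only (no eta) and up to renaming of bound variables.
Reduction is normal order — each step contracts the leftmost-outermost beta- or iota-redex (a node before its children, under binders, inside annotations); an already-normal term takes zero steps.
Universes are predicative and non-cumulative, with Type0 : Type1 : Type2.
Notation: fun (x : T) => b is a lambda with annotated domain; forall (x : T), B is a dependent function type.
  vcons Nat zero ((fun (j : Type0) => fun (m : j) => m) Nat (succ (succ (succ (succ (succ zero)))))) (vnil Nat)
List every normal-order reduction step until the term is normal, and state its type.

normal-order reduction:
  vcons Nat zero ((fun (j : Type0) => fun (m : j) => m) Nat (succ (succ (succ (succ (succ zero)))))) (vnil Nat)
  ~> vcons Nat zero ((fun (j : Nat) => j) (succ (succ (succ (succ (succ zero)))))) (vnil Nat)
  ~> vcons Nat zero (succ (succ (succ (succ (succ zero))))) (vnil Nat)
type:
  Vec Nat (succ zero)


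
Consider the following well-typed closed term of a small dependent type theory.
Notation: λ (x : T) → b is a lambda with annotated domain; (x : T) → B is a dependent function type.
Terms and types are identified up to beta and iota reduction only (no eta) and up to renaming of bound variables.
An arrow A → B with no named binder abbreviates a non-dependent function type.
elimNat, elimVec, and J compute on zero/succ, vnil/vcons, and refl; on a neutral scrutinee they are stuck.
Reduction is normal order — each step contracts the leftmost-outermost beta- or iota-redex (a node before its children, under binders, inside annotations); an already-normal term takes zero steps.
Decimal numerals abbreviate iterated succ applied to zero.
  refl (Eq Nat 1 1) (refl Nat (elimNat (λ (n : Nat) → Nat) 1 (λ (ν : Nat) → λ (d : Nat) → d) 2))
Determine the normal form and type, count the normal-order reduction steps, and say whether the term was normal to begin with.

reduced normal form:
  refl (Eq Nat 1 1) (refl Nat 1)
inferred type:
  Eq (Eq Nat 1 1) (refl Nat 1) (refl Nat 1)
reduction steps (normal order): 7
already normal: no
first redex: an elimNat iota-redex


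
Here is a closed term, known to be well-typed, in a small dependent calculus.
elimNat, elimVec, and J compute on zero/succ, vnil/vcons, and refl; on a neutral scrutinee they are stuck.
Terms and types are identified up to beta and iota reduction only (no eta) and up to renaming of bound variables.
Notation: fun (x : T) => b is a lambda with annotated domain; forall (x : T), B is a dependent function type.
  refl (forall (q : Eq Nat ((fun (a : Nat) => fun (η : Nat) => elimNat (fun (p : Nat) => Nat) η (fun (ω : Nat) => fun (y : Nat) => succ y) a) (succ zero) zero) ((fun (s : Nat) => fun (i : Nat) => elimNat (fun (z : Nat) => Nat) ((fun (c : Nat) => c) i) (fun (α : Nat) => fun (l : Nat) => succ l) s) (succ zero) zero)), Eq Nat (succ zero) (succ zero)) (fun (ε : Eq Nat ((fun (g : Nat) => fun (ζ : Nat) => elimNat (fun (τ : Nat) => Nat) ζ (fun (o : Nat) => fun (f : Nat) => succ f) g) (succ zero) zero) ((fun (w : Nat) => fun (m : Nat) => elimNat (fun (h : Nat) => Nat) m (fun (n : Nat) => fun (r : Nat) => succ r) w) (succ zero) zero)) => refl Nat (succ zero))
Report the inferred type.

type:
  Eq (forall (q : Eq Nat (succ zero) (succ zero)), Eq Nat (succ zero) (succ zero)) (fun (a : Eq Nat (succ zero) (succ zero)) => refl Nat (succ zero)) (fun (η : Eq Nat (succ zero) (succ zero)) => refl Nat (succ zero))


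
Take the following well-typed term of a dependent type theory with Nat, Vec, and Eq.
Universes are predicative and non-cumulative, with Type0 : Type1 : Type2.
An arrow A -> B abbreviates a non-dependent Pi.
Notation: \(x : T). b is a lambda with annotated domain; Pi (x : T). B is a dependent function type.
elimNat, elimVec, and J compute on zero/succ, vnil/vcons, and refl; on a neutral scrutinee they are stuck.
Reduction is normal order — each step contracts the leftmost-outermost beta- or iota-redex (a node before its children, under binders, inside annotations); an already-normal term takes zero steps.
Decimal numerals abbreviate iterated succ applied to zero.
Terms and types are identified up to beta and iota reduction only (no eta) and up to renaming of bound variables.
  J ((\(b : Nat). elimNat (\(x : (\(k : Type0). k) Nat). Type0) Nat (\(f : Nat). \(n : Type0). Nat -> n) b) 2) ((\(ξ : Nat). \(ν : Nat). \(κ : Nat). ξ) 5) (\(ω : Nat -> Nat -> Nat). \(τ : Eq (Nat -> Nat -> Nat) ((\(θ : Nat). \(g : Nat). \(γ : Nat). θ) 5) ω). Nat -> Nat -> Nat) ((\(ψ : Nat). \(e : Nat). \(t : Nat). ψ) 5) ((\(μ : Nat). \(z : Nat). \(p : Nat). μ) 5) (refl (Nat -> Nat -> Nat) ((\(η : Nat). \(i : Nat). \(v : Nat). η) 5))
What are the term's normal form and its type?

reduced normal form:
  \(b : Nat). \(x : Nat). 5
inferred type:
  Nat -> Nat -> Nat
observation: 2 normal-order steps normalize the term, beginning with a J iota-redex.


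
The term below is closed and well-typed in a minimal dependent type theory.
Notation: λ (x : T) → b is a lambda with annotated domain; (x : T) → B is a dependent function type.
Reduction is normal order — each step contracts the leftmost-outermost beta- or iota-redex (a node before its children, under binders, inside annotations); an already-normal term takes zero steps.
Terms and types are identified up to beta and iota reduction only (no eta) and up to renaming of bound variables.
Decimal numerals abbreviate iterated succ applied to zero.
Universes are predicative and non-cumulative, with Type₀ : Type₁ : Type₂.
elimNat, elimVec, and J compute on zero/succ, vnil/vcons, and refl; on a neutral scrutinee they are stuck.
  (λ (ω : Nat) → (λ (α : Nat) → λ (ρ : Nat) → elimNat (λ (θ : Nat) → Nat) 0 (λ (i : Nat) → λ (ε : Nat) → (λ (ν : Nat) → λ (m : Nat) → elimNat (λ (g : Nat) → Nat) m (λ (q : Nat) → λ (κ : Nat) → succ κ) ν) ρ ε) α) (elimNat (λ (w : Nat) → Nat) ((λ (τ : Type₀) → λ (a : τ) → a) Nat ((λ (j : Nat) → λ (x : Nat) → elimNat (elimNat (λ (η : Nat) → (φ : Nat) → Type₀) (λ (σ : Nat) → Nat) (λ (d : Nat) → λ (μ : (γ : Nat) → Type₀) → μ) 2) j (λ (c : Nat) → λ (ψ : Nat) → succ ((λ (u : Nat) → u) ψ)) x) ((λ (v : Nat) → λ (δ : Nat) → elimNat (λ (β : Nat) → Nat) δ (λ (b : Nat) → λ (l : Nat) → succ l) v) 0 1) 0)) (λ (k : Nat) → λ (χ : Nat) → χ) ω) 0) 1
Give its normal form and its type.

reduced normal form:
  0
the term's type:
  Nat
observation: reduction starts at a beta-redex, and 22 normal-order steps reach the normal form.


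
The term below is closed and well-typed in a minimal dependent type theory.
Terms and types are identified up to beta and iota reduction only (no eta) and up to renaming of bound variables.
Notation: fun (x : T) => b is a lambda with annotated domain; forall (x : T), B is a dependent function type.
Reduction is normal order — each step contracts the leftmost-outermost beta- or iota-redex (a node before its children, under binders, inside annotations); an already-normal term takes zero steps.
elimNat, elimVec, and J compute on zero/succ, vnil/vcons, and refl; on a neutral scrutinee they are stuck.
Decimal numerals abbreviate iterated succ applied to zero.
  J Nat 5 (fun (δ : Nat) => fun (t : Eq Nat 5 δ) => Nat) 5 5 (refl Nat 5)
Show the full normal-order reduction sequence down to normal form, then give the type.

normal-order reduction:
  J Nat 5 (fun (δ : Nat) => fun (t : Eq Nat 5 δ) => Nat) 5 5 (refl Nat 5)
  ~> 5
type:
  Nat


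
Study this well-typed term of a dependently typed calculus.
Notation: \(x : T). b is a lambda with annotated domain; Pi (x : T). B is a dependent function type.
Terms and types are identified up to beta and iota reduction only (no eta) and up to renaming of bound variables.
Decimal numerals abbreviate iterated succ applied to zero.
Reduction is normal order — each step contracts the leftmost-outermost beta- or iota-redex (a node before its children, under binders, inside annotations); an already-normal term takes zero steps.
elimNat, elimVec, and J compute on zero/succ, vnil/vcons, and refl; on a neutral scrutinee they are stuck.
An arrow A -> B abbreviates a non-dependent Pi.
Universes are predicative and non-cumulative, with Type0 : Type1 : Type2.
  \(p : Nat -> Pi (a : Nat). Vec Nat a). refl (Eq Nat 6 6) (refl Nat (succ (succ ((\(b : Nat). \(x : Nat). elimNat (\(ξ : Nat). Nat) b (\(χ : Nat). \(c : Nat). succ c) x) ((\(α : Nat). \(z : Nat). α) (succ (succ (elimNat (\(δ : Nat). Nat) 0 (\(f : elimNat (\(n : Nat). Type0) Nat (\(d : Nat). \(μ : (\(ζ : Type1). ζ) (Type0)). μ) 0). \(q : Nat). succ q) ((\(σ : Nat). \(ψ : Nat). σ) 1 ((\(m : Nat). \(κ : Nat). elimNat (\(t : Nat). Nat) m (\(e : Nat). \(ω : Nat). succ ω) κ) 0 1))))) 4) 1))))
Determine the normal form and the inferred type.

reduced normal form:
  \(p : Nat -> Pi (a : Nat). Vec Nat a). refl (Eq Nat 6 6) (refl Nat 6)
type:
  (Nat -> Pi (p : Nat). Vec Nat p) -> Eq (Eq Nat 6 6) (refl Nat 6) (refl Nat 6)


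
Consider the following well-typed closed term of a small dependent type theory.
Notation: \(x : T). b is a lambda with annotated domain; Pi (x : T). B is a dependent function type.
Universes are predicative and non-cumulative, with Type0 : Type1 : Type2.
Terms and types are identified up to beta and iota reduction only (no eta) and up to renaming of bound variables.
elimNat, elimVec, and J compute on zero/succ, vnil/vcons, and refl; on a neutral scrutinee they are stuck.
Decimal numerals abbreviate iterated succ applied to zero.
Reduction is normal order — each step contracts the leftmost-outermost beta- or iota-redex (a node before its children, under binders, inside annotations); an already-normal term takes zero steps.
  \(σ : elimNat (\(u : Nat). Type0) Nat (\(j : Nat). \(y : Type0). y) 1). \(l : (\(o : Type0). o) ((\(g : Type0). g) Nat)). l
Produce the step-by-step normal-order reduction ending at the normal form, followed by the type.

normal-order reduction sequence:
  \(σ : elimNat (\(u : Nat). Type0) Nat (\(j : Nat). \(y : Type0). y) 1). \(l : (\(o : Type0). o) ((\(g : Type0). g) Nat)). l
  ~> \(σ : (\(u : Nat). \(j : Type0). j) 0 (elimNat (\(y : Nat). Type0) Nat (\(l : Nat). \(o : Type0). o) 0)). \(g : (\(k : Type0). k) ((\(e : Type0). e) Nat)). g
  ~> \(σ : (\(u : Type0). u) (elimNat (\(j : Nat). Type0) Nat (\(y : Nat). \(l : Type0). l) 0)). \(o : (\(g : Type0). g) ((\(k : Type0). k) Nat)). o
  ~> \(σ : elimNat (\(u : Nat). Type0) Nat (\(j : Nat). \(y : Type0). y) 0). \(l : (\(o : Type0). o) ((\(g : Type0). g) Nat)). l
  ~> \(σ : Nat). \(u : (\(j : Type0). j) ((\(y : Type0). y) Nat)). u
  ~> \(σ : Nat). \(u : (\(j : Type0). j) Nat). u
  ~> \(σ : Nat). \(u : Nat). u
the term's type:
  Pi (σ : Nat). Pi (u : Nat). Nat


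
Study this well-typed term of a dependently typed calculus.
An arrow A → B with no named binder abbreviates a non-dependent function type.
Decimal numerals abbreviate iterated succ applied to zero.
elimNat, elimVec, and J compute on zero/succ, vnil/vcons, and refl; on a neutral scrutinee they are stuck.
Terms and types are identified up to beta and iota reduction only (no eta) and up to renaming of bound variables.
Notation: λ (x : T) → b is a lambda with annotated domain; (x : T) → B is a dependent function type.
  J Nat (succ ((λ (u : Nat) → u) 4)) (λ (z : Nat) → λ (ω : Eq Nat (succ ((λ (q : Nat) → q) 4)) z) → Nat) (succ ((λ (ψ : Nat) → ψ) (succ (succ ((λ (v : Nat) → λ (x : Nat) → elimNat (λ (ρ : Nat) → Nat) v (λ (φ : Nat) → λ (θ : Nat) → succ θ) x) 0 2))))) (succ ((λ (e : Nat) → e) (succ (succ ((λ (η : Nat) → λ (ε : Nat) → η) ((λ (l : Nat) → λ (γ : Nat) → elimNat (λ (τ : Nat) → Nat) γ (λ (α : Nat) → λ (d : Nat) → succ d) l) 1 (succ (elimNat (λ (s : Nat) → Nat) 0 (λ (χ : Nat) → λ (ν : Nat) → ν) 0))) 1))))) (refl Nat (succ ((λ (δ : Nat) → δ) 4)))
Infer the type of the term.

the term's type:
  Nat


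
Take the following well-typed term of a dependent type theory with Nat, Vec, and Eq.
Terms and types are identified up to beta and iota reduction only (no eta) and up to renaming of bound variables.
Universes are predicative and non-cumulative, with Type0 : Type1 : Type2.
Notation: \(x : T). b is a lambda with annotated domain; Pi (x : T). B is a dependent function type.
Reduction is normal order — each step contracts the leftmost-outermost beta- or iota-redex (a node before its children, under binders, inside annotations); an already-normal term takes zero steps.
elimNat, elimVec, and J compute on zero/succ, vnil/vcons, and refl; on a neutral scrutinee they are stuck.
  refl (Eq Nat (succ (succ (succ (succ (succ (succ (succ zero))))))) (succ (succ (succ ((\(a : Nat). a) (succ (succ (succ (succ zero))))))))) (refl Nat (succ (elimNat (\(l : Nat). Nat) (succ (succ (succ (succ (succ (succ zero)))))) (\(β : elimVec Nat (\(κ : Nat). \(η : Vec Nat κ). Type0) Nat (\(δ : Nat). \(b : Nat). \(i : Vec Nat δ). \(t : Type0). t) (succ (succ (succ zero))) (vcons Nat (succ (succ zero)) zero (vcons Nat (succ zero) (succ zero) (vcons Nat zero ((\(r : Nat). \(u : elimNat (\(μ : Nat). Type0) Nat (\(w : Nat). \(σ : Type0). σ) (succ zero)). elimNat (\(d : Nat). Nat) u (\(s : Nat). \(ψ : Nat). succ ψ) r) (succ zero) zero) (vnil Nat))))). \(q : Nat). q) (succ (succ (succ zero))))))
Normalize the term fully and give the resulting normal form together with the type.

normal form:
  refl (Eq Nat (succ (succ (succ (succ (succ (succ (succ zero))))))) (succ (succ (succ (succ (succ (succ (succ zero)))))))) (refl Nat (succ (succ (succ (succ (succ (succ (succ zero))))))))
inferred type:
  Eq (Eq Nat (succ (succ (succ (succ (succ (succ (succ zero))))))) (succ (succ (succ (succ (succ (succ (succ zero)))))))) (refl Nat (succ (succ (succ (succ (succ (succ (succ zero)))))))) (refl Nat (succ (succ (succ (succ (succ (succ (succ zero))))))))


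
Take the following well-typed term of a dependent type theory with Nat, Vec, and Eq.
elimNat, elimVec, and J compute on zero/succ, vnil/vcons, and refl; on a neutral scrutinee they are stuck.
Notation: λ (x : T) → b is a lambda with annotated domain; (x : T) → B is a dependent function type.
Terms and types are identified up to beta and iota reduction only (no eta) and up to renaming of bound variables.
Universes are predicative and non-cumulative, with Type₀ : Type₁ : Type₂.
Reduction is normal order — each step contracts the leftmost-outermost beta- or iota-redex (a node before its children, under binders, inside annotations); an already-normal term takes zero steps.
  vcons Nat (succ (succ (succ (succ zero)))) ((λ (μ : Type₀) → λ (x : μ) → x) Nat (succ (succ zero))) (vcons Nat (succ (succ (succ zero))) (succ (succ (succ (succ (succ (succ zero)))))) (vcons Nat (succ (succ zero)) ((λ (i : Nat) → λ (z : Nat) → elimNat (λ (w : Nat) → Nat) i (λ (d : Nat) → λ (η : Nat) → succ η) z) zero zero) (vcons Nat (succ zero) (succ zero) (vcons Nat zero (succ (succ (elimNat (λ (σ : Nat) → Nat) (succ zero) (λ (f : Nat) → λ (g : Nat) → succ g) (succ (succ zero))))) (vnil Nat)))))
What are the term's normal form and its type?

normal form:
  vcons Nat (succ (succ (succ (succ zero)))) (succ (succ zero)) (vcons Nat (succ (succ (succ zero))) (succ (succ (succ (succ (succ (succ zero)))))) (vcons Nat (succ (succ zero)) zero (vcons Nat (succ zero) (succ zero) (vcons Nat zero (succ (succ (succ (succ (succ zero))))) (vnil Nat)))))
type:
  Vec Nat (succ (succ (succ (succ (succ zero)))))
observation: contracting a beta-redex first, the term normalizes in 12 steps.


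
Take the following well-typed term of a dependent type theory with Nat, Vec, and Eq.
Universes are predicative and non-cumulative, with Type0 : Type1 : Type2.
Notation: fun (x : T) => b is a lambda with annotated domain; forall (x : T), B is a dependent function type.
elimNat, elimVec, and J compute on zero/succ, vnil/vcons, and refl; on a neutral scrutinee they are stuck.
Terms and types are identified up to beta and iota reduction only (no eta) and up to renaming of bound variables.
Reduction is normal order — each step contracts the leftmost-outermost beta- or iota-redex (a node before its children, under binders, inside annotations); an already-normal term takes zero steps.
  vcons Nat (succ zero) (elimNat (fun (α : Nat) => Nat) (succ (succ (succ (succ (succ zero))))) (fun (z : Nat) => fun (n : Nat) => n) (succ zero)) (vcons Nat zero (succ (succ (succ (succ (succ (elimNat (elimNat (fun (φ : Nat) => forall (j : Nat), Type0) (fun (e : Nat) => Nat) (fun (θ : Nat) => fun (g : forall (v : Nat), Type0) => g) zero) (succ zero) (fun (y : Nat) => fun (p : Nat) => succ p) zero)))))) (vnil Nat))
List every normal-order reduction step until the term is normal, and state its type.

normal-order reduction sequence:
  vcons Nat (succ zero) (elimNat (fun (α : Nat) => Nat) (succ (succ (succ (succ (succ zero))))) (fun (z : Nat) => fun (n : Nat) => n) (succ zero)) (vcons Nat zero (succ (succ (succ (succ (succ (elimNat (elimNat (fun (φ : Nat) => forall (j : Nat), Type0) (fun (e : Nat) => Nat) (fun (θ : Nat) => fun (g : forall (v : Nat), Type0) => g) zero) (succ zero) (fun (y : Nat) => fun (p : Nat) => succ p) zero)))))) (vnil Nat))
  ~> vcons Nat (succ zero) ((fun (α : Nat) => fun (z : Nat) => z) zero (elimNat (fun (n : Nat) => Nat) (succ (succ (succ (succ (succ zero))))) (fun (φ : Nat) => fun (j : Nat) => j) zero)) (vcons Nat zero (succ (succ (succ (succ (succ (elimNat (elimNat (fun (e : Nat) => forall (θ : Nat), Type0) (fun (g : Nat) => Nat) (fun (v : Nat) => fun (y : forall (p : Nat), Type0) => y) zero) (succ zero) (fun (c : Nat) => fun (f : Nat) => succ f) zero)))))) (vnil Nat))
  ~> vcons Nat (succ zero) ((fun (α : Nat) => α) (elimNat (fun (z : Nat) => Nat) (succ (succ (succ (succ (succ zero))))) (fun (n : Nat) => fun (φ : Nat) => φ) zero)) (vcons Nat zero (succ (succ (succ (succ (succ (elimNat (elimNat (fun (j : Nat) => forall (e : Nat), Type0) (fun (θ : Nat) => Nat) (fun (g : Nat) => fun (v : forall (y : Nat), Type0) => v) zero) (succ zero) (fun (p : Nat) => fun (c : Nat) => succ c) zero)))))) (vnil Nat))
  ~> vcons Nat (succ zero) (elimNat (fun (α : Nat) => Nat) (succ (succ (succ (succ (succ zero))))) (fun (z : Nat) => fun (n : Nat) => n) zero) (vcons Nat zero (succ (succ (succ (succ (succ (elimNat (elimNat (fun (φ : Nat) => forall (j : Nat), Type0) (fun (e : Nat) => Nat) (fun (θ : Nat) => fun (g : forall (v : Nat), Type0) => g) zero) (succ zero) (fun (y : Nat) => fun (p : Nat) => succ p) zero)))))) (vnil Nat))
  ~> vcons Nat (succ zero) (succ (succ (succ (succ (succ zero))))) (vcons Nat zero (succ (succ (succ (succ (succ (elimNat (elimNat (fun (α : Nat) => forall (z : Nat), Type0) (fun (n : Nat) => Nat) (fun (φ : Nat) => fun (j : forall (e : Nat), Type0) => j) zero) (succ zero) (fun (θ : Nat) => fun (g : Nat) => succ g) zero)))))) (vnil Nat))
  ~> vcons Nat (succ zero) (succ (succ (succ (succ (succ zero))))) (vcons Nat zero (succ (succ (succ (succ (succ (succ zero)))))) (vnil Nat))
the term's type:
  Vec Nat (succ (succ zero))


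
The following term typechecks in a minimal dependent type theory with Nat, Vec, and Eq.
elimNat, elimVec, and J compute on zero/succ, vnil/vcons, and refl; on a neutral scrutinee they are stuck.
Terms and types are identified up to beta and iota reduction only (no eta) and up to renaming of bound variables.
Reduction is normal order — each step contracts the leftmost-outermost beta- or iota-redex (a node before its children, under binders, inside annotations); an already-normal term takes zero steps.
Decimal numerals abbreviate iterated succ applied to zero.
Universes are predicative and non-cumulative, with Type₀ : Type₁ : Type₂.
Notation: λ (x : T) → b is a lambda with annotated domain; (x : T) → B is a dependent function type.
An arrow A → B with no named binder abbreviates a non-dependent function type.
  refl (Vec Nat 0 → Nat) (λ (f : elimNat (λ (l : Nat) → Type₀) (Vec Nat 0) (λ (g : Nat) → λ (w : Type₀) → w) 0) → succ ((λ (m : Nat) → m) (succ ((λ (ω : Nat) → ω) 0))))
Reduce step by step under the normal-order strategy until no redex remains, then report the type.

normal-order reduction:
  refl (Vec Nat 0 → Nat) (λ (f : elimNat (λ (l : Nat) → Type₀) (Vec Nat 0) (λ (g : Nat) → λ (w : Type₀) → w) 0) → succ ((λ (m : Nat) → m) (succ ((λ (ω : Nat) → ω) 0))))
  ~> refl (Vec Nat 0 → Nat) (λ (f : Vec Nat 0) → succ ((λ (l : Nat) → l) (succ ((λ (g : Nat) → g) 0))))
  ~> refl (Vec Nat 0 → Nat) (λ (f : Vec Nat 0) → succ (succ ((λ (l : Nat) → l) 0)))
  ~> refl (Vec Nat 0 → Nat) (λ (f : Vec Nat 0) → 2)
type:
  Eq (Vec Nat 0 → Nat) (λ (f : Vec Nat 0) → 2) (λ (l : Vec Nat 0) → 2)


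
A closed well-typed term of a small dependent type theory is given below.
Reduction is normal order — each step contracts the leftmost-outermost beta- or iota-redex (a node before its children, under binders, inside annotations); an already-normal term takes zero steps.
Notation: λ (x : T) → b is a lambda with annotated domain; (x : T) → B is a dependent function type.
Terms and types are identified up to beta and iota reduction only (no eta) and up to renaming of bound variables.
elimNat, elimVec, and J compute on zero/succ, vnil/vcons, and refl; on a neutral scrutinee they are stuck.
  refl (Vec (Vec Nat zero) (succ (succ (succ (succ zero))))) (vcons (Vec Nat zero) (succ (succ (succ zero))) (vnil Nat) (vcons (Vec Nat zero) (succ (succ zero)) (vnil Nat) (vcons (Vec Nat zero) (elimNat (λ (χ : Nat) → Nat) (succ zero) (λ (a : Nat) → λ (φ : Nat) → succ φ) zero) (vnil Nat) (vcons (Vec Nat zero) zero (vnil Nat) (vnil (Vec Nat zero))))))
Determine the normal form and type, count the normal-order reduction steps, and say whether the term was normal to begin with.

resulting normal form:
  refl (Vec (Vec Nat zero) (succ (succ (succ (succ zero))))) (vcons (Vec Nat zero) (succ (succ (succ zero))) (vnil Nat) (vcons (Vec Nat zero) (succ (succ zero)) (vnil Nat) (vcons (Vec Nat zero) (succ zero) (vnil Nat) (vcons (Vec Nat zero) zero (vnil Nat) (vnil (Vec Nat zero))))))
inferred type:
  Eq (Vec (Vec Nat zero) (succ (succ (succ (succ zero))))) (vcons (Vec Nat zero) (succ (succ (succ zero))) (vnil Nat) (vcons (Vec Nat zero) (succ (succ zero)) (vnil Nat) (vcons (Vec Nat zero) (succ zero) (vnil Nat) (vcons (Vec Nat zero) zero (vnil Nat) (vnil (Vec Nat zero)))))) (vcons (Vec Nat zero) (succ (succ (succ zero))) (vnil Nat) (vcons (Vec Nat zero) (succ (succ zero)) (vnil Nat) (vcons (Vec Nat zero) (succ zero) (vnil Nat) (vcons (Vec Nat zero) zero (vnil Nat) (vnil (Vec Nat zero))))))
steps to reach normal form (normal order): 1
already normal: no
first contracted redex: an elimNat iota-redex


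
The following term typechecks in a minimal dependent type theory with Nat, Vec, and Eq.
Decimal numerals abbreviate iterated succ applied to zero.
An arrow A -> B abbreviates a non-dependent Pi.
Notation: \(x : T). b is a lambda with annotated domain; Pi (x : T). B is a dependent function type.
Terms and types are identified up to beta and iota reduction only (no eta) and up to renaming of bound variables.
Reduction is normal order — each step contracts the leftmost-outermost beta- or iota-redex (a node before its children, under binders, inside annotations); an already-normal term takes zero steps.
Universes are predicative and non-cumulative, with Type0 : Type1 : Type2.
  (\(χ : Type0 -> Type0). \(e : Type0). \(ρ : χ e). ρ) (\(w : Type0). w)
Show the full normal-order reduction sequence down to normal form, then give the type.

normal-order reduction:
  (\(χ : Type0 -> Type0). \(e : Type0). \(ρ : χ e). ρ) (\(w : Type0). w)
  ~> \(χ : Type0). \(e : (\(ρ : Type0). ρ) χ). e
  ~> \(χ : Type0). \(e : χ). e
the term's type:
  Pi (χ : Type0). χ -> χ


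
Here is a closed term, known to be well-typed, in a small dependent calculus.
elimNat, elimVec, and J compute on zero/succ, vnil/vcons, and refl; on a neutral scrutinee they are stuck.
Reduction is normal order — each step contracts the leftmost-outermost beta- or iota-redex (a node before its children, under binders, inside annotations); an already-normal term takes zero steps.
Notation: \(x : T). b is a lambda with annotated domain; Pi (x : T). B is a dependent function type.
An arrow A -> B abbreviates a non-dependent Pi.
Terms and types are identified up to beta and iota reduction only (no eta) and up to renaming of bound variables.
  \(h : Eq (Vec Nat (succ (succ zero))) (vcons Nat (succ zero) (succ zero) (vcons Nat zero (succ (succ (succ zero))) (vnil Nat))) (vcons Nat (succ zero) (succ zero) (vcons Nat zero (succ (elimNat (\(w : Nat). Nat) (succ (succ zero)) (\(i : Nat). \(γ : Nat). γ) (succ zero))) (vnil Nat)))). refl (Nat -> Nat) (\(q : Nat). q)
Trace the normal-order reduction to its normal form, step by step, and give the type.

normal-order reduction:
  \(h : Eq (Vec Nat (succ (succ zero))) (vcons Nat (succ zero) (succ zero) (vcons Nat zero (succ (succ (succ zero))) (vnil Nat))) (vcons Nat (succ zero) (succ zero) (vcons Nat zero (succ (elimNat (\(w : Nat). Nat) (succ (succ zero)) (\(i : Nat). \(γ : Nat). γ) (succ zero))) (vnil Nat)))). refl (Nat -> Nat) (\(q : Nat). q)
  ~> \(h : Eq (Vec Nat (succ (succ zero))) (vcons Nat (succ zero) (succ zero) (vcons Nat zero (succ (succ (succ zero))) (vnil Nat))) (vcons Nat (succ zero) (succ zero) (vcons Nat zero (succ ((\(w : Nat). \(i : Nat). i) zero (elimNat (\(γ : Nat). Nat) (succ (succ zero)) (\(q : Nat). \(κ : Nat). κ) zero))) (vnil Nat)))). refl (Nat -> Nat) (\(c : Nat). c)
  ~> \(h : Eq (Vec Nat (succ (succ zero))) (vcons Nat (succ zero) (succ zero) (vcons Nat zero (succ (succ (succ zero))) (vnil Nat))) (vcons Nat (succ zero) (succ zero) (vcons Nat zero (succ ((\(w : Nat). w) (elimNat (\(i : Nat). Nat) (succ (succ zero)) (\(γ : Nat). \(q : Nat). q) zero))) (vnil Nat)))). refl (Nat -> Nat) (\(κ : Nat). κ)
  ~> \(h : Eq (Vec Nat (succ (succ zero))) (vcons Nat (succ zero) (succ zero) (vcons Nat zero (succ (succ (succ zero))) (vnil Nat))) (vcons Nat (succ zero) (succ zero) (vcons Nat zero (succ (elimNat (\(w : Nat). Nat) (succ (succ zero)) (\(i : Nat). \(γ : Nat). γ) zero)) (vnil Nat)))). refl (Nat -> Nat) (\(q : Nat). q)
  ~> \(h : Eq (Vec Nat (succ (succ zero))) (vcons Nat (succ zero) (succ zero) (vcons Nat zero (succ (succ (succ zero))) (vnil Nat))) (vcons Nat (succ zero) (succ zero) (vcons Nat zero (succ (succ (succ zero))) (vnil Nat)))). refl (Nat -> Nat) (\(w : Nat). w)
inferred type:
  Eq (Vec Nat (succ (succ zero))) (vcons Nat (succ zero) (succ zero) (vcons Nat zero (succ (succ (succ zero))) (vnil Nat))) (vcons Nat (succ zero) (succ zero) (vcons Nat zero (succ (succ (succ zero))) (vnil Nat))) -> Eq (Nat -> Nat) (\(h : Nat). h) (\(w : Nat). w)


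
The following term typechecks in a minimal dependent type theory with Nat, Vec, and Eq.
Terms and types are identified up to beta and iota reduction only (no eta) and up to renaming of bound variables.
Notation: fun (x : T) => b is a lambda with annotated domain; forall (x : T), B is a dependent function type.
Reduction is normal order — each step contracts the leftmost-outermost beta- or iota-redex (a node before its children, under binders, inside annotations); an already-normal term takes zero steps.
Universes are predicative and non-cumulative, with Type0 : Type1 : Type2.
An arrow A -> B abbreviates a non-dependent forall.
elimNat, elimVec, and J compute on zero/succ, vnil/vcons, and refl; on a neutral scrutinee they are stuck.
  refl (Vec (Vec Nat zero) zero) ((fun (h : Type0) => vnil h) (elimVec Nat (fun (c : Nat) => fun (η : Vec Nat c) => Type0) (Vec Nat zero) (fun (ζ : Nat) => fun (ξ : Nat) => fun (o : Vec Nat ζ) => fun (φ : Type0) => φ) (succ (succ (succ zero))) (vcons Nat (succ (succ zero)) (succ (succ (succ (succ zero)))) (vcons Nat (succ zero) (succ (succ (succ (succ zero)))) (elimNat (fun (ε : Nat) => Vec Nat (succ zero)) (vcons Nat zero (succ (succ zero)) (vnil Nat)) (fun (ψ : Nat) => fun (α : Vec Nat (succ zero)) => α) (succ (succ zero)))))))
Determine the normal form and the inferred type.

resulting normal form:
  refl (Vec (Vec Nat zero) zero) (vnil (Vec Nat zero))
inferred type:
  Eq (Vec (Vec Nat zero) zero) (vnil (Vec Nat zero)) (vnil (Vec Nat zero))


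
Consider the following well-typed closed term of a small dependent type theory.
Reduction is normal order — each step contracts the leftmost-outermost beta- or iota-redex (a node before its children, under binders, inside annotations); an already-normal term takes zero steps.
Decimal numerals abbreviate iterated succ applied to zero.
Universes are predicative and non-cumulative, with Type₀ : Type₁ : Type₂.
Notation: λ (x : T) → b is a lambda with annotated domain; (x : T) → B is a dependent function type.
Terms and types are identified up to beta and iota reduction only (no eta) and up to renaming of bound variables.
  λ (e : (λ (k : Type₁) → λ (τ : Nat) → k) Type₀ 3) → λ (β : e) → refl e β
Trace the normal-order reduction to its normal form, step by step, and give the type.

reduction (normal order):
  λ (e : (λ (k : Type₁) → λ (τ : Nat) → k) Type₀ 3) → λ (β : e) → refl e β
  ~> λ (e : (λ (k : Nat) → Type₀) 3) → λ (τ : e) → refl e τ
  ~> λ (e : Type₀) → λ (k : e) → refl e k
the term's type:
  (e : Type₀) → (k : e) → Eq e k k
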